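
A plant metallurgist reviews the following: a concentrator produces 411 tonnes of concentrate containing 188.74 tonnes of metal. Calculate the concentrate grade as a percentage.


45.9221%

Grade = (metal in concentrate / concentrate mass) * 100
= (188.74 / 411) * 100
= 0.4592214112 * 100
= 45.9221%


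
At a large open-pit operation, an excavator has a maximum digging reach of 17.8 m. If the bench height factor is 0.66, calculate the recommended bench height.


11.748 m

Bench height = reach * factor
= 17.8 * 0.66
= 11.748 m


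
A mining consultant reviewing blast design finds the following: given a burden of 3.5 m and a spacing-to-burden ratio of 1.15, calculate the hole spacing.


4.025 m

Spacing = burden * ratio
= 3.5 * 1.15
= 4.025 m


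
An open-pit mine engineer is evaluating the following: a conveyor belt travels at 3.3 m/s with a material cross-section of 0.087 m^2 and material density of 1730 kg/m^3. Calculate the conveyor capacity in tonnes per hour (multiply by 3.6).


Volumetric flow = speed * area
= 3.3 * 0.087 = 0.2871 m^3/s
Mass flow = volumetric * density
= 0.2871 * 1730 = 496.683 kg/s
Convert to t/h: multiply by 3.6
Capacity = 496.683 * 3.6
= 1788.0588 t/h

1788.0588 t/h


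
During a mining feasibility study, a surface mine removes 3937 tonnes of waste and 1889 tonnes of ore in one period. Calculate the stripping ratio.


2.0842

Stripping ratio = waste tonnage / ore tonnage
= 3937 / 1889
= 2.0842


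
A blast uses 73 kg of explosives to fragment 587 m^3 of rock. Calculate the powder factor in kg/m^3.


0.1244 kg/m^3

Powder factor = explosive mass / rock volume
= 73 / 587
= 0.1244 kg/m^3


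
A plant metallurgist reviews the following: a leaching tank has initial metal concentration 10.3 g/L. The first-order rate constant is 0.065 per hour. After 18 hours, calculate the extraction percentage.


68.9633%

Compute the exponent:
-k * t = -0.065 * 18 = -1.17
Remaining concentration:
C = 10.3 * exp(-1.17)
= 10.3 * 0.3103669413
= 3.196779495 g/L
Extracted = 10.3 - 3.196779495 = 7.103220505 g/L
Extraction % = 7.103220505 / 10.3 * 100
= 68.9633%


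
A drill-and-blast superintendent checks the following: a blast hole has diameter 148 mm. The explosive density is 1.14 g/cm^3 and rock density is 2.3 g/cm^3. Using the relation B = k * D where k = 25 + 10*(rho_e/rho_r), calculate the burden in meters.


First, compute k:
rho_e / rho_r = 1.14 / 2.3 = 0.4956521739
k = 25 + 10 * 0.4956521739 = 29.95652174
Then, compute burden:
B = k * D / 1000 = 29.95652174 * 148 / 1000
= 4433.565217 / 1000
= 4.4336 m

4.4336 m


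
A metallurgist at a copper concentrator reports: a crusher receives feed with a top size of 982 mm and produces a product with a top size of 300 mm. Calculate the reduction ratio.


Reduction ratio = feed size / product size
= 982 / 300
= 3.2733

3.2733


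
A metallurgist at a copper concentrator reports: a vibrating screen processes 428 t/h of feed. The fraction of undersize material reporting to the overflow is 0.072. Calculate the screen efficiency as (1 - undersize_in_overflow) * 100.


Screen efficiency = (1 - fraction of undersize in overflow) * 100
= (1 - 0.072) * 100
= 0.928 * 100
= 92.8%

92.8%


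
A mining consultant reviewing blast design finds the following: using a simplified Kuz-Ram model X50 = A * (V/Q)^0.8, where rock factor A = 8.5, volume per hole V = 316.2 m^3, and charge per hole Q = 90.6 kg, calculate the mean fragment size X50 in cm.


23.1039 cm

Compute V/Q:
V/Q = 316.2 / 90.6 = 3.490066225
Raise to the power 0.8:
(V/Q)^0.8 = 3.490066225^0.8 = 2.718109412
Multiply by A:
X50 = 8.5 * 2.718109412
= 23.1039 cm


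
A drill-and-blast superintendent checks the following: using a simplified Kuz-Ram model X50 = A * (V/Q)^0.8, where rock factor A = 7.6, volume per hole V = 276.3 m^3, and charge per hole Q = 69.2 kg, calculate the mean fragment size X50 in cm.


23.0056 cm

Compute V/Q:
V/Q = 276.3 / 69.2 = 3.992774566
Raise to the power 0.8:
(V/Q)^0.8 = 3.992774566^0.8 = 3.027051657
Multiply by A:
X50 = 7.6 * 3.027051657
= 23.0056 cm


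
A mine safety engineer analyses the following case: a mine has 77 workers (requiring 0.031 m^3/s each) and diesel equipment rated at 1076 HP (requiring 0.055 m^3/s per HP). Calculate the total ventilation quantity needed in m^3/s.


Airflow for workers:
Q_people = 77 * 0.031 = 2.387 m^3/s
Airflow for diesel equipment:
Q_diesel = 1076 * 0.055 = 59.18 m^3/s
Total ventilation:
Q_total = 2.387 + 59.18
= 61.567 m^3/s

61.567 m^3/s


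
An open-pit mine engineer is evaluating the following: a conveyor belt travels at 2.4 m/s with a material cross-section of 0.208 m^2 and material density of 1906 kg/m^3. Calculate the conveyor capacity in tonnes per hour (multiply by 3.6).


3425.3107 t/h

Volumetric flow = speed * area
= 2.4 * 0.208 = 0.4992 m^3/s
Mass flow = volumetric * density
= 0.4992 * 1906 = 951.4752 kg/s
Convert to t/h: multiply by 3.6
Capacity = 951.4752 * 3.6
= 3425.3107 t/h


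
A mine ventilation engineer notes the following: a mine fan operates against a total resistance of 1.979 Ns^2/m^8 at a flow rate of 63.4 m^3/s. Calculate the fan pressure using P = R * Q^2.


Compute Q^2:
Q^2 = 63.4^2 = 4019.56
Compute pressure:
P = R * Q^2 = 1.979 * 4019.56
= 7954.7092 Pa

7954.7092 Pa


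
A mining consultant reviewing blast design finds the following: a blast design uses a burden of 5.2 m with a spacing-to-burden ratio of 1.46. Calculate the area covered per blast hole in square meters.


First, find the spacing:
Spacing = burden * ratio = 5.2 * 1.46
= 7.592 m
Then, calculate the area:
Area = burden * spacing = 5.2 * 7.592
= 39.4784 m^2

39.4784 m^2


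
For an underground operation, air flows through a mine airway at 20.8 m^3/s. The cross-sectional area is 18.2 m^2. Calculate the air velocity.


Velocity = flow rate / cross-sectional area
= 20.8 / 18.2
= 1.1429 m/s

1.1429 m/s


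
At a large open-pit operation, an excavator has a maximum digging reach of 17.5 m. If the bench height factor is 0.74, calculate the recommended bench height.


12.95 m

Bench height = reach * factor
= 17.5 * 0.74
= 12.95 m


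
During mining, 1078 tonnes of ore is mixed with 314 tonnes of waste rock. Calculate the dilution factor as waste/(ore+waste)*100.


Total material = ore + waste
= 1078 + 314 = 1392 tonnes
Dilution = waste / total * 100
= 314 / 1392 * 100
= 0.2255747126 * 100
= 22.5575%

22.5575%


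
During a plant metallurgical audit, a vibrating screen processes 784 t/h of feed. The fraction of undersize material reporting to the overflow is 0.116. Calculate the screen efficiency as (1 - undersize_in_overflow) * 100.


Screen efficiency = (1 - fraction of undersize in overflow) * 100
= (1 - 0.116) * 100
= 0.884 * 100
= 88.4%

88.4%


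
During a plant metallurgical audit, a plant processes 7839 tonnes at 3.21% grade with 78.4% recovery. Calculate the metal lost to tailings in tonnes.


54.3525 tonnes

Total metal in feed:
= 7839 * 3.21 / 100 = 251.6319 tonnes
Metal recovered:
= 251.6319 * 78.4 / 100 = 197.2794096 tonnes
Metal lost to tailings:
= 251.6319 - 197.2794096
= 54.3525 tonnes


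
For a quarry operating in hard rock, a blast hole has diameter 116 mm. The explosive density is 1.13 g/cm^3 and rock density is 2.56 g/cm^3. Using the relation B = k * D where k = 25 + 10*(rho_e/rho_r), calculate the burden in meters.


3.412 m

First, compute k:
rho_e / rho_r = 1.13 / 2.56 = 0.44140625
k = 25 + 10 * 0.44140625 = 29.4140625
Then, compute burden:
B = k * D / 1000 = 29.4140625 * 116 / 1000
= 3412.03125 / 1000
= 3.412 m


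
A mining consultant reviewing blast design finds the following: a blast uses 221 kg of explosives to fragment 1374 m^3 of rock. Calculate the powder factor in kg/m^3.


0.1608 kg/m^3

Powder factor = explosive mass / rock volume
= 221 / 1374
= 0.1608 kg/m^3


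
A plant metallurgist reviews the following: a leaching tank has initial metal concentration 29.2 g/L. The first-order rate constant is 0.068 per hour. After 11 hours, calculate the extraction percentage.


52.6688%

Compute the exponent:
-k * t = -0.068 * 11 = -0.748
Remaining concentration:
C = 29.2 * exp(-0.748)
= 29.2 * 0.4733122312
= 13.82071715 g/L
Extracted = 29.2 - 13.82071715 = 15.37928285 g/L
Extraction % = 15.37928285 / 29.2 * 100
= 52.6688%


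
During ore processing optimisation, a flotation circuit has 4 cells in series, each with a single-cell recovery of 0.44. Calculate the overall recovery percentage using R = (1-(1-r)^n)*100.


Complement of single-cell recovery:
1 - r = 1 - 0.44 = 0.56
Raise to power n:
(1 - r)^4 = 0.56^4 = 0.09834496
Overall recovery:
R = (1 - 0.09834496) * 100
= 90.1655%

90.1655%


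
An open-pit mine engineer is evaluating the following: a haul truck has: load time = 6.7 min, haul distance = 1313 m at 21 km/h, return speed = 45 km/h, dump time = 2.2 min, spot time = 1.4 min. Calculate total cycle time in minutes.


Convert haul speed to m/min: 21 * 1000/60 = 350 m/min
Haul time = 1313 / 350 = 3.751428571 min
Convert return speed to m/min: 45 * 1000/60 = 750 m/min
Return time = 1313 / 750 = 1.750666667 min
Total cycle time:
= 6.7 + 3.751428571 + 2.2 + 1.750666667 + 1.4
= 15.8021 min

15.8021 min


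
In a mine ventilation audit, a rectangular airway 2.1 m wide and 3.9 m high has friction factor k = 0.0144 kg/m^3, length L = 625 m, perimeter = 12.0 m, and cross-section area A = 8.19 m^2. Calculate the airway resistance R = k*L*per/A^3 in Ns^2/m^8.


Compute the numerator:
k * L * per = 0.0144 * 625 * 12.0
= 108
Compute the denominator:
A^3 = 8.19^3 = 549.353259
Resistance:
R = 108 / 549.353259
= 0.1966 Ns^2/m^8

0.1966 Ns^2/m^8


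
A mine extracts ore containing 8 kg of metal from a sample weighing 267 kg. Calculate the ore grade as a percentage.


2.9963%

Ore grade = (metal mass / ore mass) * 100
= (8 / 267) * 100
= 0.02996254682 * 100
= 2.9963%


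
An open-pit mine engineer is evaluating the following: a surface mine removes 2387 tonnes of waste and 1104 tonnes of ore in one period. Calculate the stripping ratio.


Stripping ratio = waste tonnage / ore tonnage
= 2387 / 1104
= 2.1621

2.1621


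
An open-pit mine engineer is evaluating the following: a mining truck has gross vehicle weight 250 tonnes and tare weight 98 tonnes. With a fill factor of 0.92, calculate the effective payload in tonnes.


Maximum payload = gross - tare
= 250 - 98 = 152 tonnes
Effective payload = max payload * fill factor
= 152 * 0.92
= 139.84 tonnes

139.84 tonnes


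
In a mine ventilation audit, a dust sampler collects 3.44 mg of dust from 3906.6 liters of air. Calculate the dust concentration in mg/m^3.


Convert liters to m^3: 1 m^3 = 1000 L
Concentration = mass / volume * 1000
= 3.44 / 3906.6 * 1000
= 0.0008805611017 * 1000
= 0.8806 mg/m^3

0.8806 mg/m^3


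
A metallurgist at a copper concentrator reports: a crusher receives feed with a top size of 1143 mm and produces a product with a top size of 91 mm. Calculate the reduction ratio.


Reduction ratio = feed size / product size
= 1143 / 91
= 12.5604

12.5604


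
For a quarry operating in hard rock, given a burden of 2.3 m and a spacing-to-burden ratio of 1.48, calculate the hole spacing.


Spacing = burden * ratio
= 2.3 * 1.48
= 3.404 m

3.404 m


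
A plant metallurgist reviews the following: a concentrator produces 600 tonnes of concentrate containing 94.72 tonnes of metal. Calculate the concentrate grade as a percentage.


15.7867%

Grade = (metal in concentrate / concentrate mass) * 100
= (94.72 / 600) * 100
= 0.1578666667 * 100
= 15.7867%


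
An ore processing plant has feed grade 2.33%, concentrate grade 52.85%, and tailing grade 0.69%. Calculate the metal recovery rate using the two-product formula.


71.3174%

Using the two-product formula:
R = 100 * c * (f - t) / (f * (c - t))
Numerator = 100 * 52.85 * (2.33 - 0.69)
= 100 * 52.85 * 1.64
= 8667.4
Denominator = 2.33 * (52.85 - 0.69)
= 2.33 * 52.16
= 121.5328
R = 8667.4 / 121.5328
= 71.3174%


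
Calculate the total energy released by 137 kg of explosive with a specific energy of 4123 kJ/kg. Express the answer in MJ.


Energy = mass * specific_energy / 1000
= 137 * 4123 / 1000
= 564851 / 1000
= 564.851 MJ

564.851 MJ


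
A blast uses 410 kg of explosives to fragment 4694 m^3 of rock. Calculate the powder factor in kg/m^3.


Powder factor = explosive mass / rock volume
= 410 / 4694
= 0.0873 kg/m^3

0.0873 kg/m^3


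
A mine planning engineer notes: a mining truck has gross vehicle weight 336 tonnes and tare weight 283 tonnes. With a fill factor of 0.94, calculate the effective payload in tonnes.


Maximum payload = gross - tare
= 336 - 283 = 53 tonnes
Effective payload = max payload * fill factor
= 53 * 0.94
= 49.82 tonnes

49.82 tonnes


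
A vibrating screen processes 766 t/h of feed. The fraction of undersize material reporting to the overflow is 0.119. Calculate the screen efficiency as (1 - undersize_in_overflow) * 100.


Screen efficiency = (1 - fraction of undersize in overflow) * 100
= (1 - 0.119) * 100
= 0.881 * 100
= 88.1%

88.1%


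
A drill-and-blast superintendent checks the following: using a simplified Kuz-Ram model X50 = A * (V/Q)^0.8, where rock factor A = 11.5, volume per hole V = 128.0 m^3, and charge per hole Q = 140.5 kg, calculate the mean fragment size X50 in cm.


10.6739 cm

Compute V/Q:
V/Q = 128.0 / 140.5 = 0.9110320285
Raise to the power 0.8:
(V/Q)^0.8 = 0.9110320285^0.8 = 0.9281686945
Multiply by A:
X50 = 11.5 * 0.9281686945
= 10.6739 cm


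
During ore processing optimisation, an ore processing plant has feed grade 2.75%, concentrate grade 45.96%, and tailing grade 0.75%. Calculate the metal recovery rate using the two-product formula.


73.9338%

Using the two-product formula:
R = 100 * c * (f - t) / (f * (c - t))
Numerator = 100 * 45.96 * (2.75 - 0.75)
= 100 * 45.96 * 2.0
= 9192.0
Denominator = 2.75 * (45.96 - 0.75)
= 2.75 * 45.21
= 124.3275
R = 9192.0 / 124.3275
= 73.9338%


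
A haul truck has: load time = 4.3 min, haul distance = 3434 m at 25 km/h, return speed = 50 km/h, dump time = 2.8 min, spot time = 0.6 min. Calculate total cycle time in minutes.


20.0624 min

Convert haul speed to m/min: 25 * 1000/60 = 416.6666667 m/min
Haul time = 3434 / 416.6666667 = 8.2416 min
Convert return speed to m/min: 50 * 1000/60 = 833.3333333 m/min
Return time = 3434 / 833.3333333 = 4.1208 min
Total cycle time:
= 4.3 + 8.2416 + 2.8 + 4.1208 + 0.6
= 20.0624 min


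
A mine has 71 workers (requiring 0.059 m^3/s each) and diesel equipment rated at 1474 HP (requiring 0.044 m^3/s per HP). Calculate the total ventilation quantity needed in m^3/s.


Airflow for workers:
Q_people = 71 * 0.059 = 4.189 m^3/s
Airflow for diesel equipment:
Q_diesel = 1474 * 0.044 = 64.856 m^3/s
Total ventilation:
Q_total = 4.189 + 64.856
= 69.045 m^3/s

69.045 m^3/s


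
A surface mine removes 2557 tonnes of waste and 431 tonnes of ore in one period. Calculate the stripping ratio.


Stripping ratio = waste tonnage / ore tonnage
= 2557 / 431
= 5.9327

5.9327


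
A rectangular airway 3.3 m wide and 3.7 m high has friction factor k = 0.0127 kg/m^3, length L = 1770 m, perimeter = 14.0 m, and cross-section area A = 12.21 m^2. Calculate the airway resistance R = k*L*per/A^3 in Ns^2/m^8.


0.1729 Ns^2/m^8

Compute the numerator:
k * L * per = 0.0127 * 1770 * 14.0
= 314.706
Compute the denominator:
A^3 = 12.21^3 = 1820.316861
Resistance:
R = 314.706 / 1820.316861
= 0.1729 Ns^2/m^8


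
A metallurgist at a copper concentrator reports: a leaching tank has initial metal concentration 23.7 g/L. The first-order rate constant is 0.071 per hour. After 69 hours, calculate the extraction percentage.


Compute the exponent:
-k * t = -0.071 * 69 = -4.899
Remaining concentration:
C = 23.7 * exp(-4.899)
= 23.7 * 0.007454033379
= 0.1766605911 g/L
Extracted = 23.7 - 0.1766605911 = 23.52333941 g/L
Extraction % = 23.52333941 / 23.7 * 100
= 99.2546%

99.2546%


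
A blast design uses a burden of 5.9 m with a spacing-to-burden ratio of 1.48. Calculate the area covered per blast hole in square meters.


First, find the spacing:
Spacing = burden * ratio = 5.9 * 1.48
= 8.732 m
Then, calculate the area:
Area = burden * spacing = 5.9 * 8.732
= 51.5188 m^2

51.5188 m^2


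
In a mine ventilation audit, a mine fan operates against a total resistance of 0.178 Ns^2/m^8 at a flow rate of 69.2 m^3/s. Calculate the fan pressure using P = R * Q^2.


Compute Q^2:
Q^2 = 69.2^2 = 4788.64
Compute pressure:
P = R * Q^2 = 0.178 * 4788.64
= 852.3779 Pa

852.3779 Pa


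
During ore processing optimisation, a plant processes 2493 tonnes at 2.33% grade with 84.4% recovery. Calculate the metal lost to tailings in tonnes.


Total metal in feed:
= 2493 * 2.33 / 100 = 58.0869 tonnes
Metal recovered:
= 58.0869 * 84.4 / 100 = 49.0253436 tonnes
Metal lost to tailings:
= 58.0869 - 49.0253436
= 9.0616 tonnes

9.0616 tonnes


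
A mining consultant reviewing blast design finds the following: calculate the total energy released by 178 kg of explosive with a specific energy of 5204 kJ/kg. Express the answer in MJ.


926.312 MJ

Energy = mass * specific_energy / 1000
= 178 * 5204 / 1000
= 926312 / 1000
= 926.312 MJ


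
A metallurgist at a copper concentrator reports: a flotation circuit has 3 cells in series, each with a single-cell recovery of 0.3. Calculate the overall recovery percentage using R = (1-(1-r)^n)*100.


Complement of single-cell recovery:
1 - r = 1 - 0.3 = 0.7
Raise to power n:
(1 - r)^3 = 0.7^3 = 0.343
Overall recovery:
R = (1 - 0.343) * 100
= 65.7%

65.7%


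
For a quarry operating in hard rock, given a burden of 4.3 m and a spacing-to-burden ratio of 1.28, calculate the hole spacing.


Spacing = burden * ratio
= 4.3 * 1.28
= 5.504 m

5.504 m


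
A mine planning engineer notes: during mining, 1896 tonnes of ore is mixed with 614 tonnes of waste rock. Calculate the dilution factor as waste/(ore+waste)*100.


Total material = ore + waste
= 1896 + 614 = 2510 tonnes
Dilution = waste / total * 100
= 614 / 2510 * 100
= 0.2446215139 * 100
= 24.4622%

24.4622%


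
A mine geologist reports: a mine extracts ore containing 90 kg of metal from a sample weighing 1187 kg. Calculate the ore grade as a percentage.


Ore grade = (metal mass / ore mass) * 100
= (90 / 1187) * 100
= 0.07582139848 * 100
= 7.5821%

7.5821%


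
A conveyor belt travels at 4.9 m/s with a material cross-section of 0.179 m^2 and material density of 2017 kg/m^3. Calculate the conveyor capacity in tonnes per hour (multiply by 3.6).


Volumetric flow = speed * area
= 4.9 * 0.179 = 0.8771 m^3/s
Mass flow = volumetric * density
= 0.8771 * 2017 = 1769.1107 kg/s
Convert to t/h: multiply by 3.6
Capacity = 1769.1107 * 3.6
= 6368.7985 t/h

6368.7985 t/h


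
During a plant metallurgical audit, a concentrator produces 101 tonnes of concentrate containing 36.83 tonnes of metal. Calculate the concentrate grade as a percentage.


36.4653%

Grade = (metal in concentrate / concentrate mass) * 100
= (36.83 / 101) * 100
= 0.3646534653 * 100
= 36.4653%


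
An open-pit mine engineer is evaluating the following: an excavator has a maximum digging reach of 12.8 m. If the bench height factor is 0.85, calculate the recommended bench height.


Bench height = reach * factor
= 12.8 * 0.85
= 10.88 m

10.88 m


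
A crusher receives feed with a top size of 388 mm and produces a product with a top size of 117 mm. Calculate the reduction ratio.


3.3162

Reduction ratio = feed size / product size
= 388 / 117
= 3.3162


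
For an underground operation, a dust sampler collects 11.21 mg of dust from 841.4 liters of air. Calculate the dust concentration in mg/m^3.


Convert liters to m^3: 1 m^3 = 1000 L
Concentration = mass / volume * 1000
= 11.21 / 841.4 * 1000
= 0.01332303304 * 1000
= 13.323 mg/m^3

13.323 mg/m^3


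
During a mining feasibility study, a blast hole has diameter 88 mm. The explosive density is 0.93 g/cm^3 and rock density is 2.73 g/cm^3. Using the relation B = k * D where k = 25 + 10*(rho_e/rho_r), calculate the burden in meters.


First, compute k:
rho_e / rho_r = 0.93 / 2.73 = 0.3406593407
k = 25 + 10 * 0.3406593407 = 28.40659341
Then, compute burden:
B = k * D / 1000 = 28.40659341 * 88 / 1000
= 2499.78022 / 1000
= 2.4998 m

2.4998 m


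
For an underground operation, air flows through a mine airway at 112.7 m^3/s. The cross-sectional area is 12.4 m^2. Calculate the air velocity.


Velocity = flow rate / cross-sectional area
= 112.7 / 12.4
= 9.0887 m/s

9.0887 m/s


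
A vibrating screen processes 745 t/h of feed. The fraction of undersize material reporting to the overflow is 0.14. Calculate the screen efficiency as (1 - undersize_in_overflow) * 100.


Screen efficiency = (1 - fraction of undersize in overflow) * 100
= (1 - 0.14) * 100
= 0.86 * 100
= 86.0%

86.0%


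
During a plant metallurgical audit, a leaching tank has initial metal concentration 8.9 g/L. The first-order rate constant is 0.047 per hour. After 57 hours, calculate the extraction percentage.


93.1368%

Compute the exponent:
-k * t = -0.047 * 57 = -2.679
Remaining concentration:
C = 8.9 * exp(-2.679)
= 8.9 * 0.0686317516
= 0.6108225893 g/L
Extracted = 8.9 - 0.6108225893 = 8.289177411 g/L
Extraction % = 8.289177411 / 8.9 * 100
= 93.1368%


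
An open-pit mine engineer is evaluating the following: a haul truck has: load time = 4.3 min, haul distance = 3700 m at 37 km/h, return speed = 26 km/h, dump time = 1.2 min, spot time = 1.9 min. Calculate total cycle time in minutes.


Convert haul speed to m/min: 37 * 1000/60 = 616.6666667 m/min
Haul time = 3700 / 616.6666667 = 6 min
Convert return speed to m/min: 26 * 1000/60 = 433.3333333 m/min
Return time = 3700 / 433.3333333 = 8.538461538 min
Total cycle time:
= 4.3 + 6 + 1.2 + 8.538461538 + 1.9
= 21.9385 min

21.9385 min


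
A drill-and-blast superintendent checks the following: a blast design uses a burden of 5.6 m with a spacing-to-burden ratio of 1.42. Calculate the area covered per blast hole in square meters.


First, find the spacing:
Spacing = burden * ratio = 5.6 * 1.42
= 7.952 m
Then, calculate the area:
Area = burden * spacing = 5.6 * 7.952
= 44.5312 m^2

44.5312 m^2


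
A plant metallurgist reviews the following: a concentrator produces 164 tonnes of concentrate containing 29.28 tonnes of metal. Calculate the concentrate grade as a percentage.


Grade = (metal in concentrate / concentrate mass) * 100
= (29.28 / 164) * 100
= 0.1785365854 * 100
= 17.8537%

17.8537%


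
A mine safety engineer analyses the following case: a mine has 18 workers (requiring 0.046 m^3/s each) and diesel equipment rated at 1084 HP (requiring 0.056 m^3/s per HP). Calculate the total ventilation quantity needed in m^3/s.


Airflow for workers:
Q_people = 18 * 0.046 = 0.828 m^3/s
Airflow for diesel equipment:
Q_diesel = 1084 * 0.056 = 60.704 m^3/s
Total ventilation:
Q_total = 0.828 + 60.704
= 61.532 m^3/s

61.532 m^3/s


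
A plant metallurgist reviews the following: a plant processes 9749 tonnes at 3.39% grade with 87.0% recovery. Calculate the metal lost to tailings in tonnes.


42.9638 tonnes

Total metal in feed:
= 9749 * 3.39 / 100 = 330.4911 tonnes
Metal recovered:
= 330.4911 * 87.0 / 100 = 287.527257 tonnes
Metal lost to tailings:
= 330.4911 - 287.527257
= 42.9638 tonnes


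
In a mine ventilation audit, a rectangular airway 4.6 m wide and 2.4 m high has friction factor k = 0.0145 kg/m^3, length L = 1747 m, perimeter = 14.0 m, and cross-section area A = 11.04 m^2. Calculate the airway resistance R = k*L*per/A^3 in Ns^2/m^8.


Compute the numerator:
k * L * per = 0.0145 * 1747 * 14.0
= 354.641
Compute the denominator:
A^3 = 11.04^3 = 1345.572864
Resistance:
R = 354.641 / 1345.572864
= 0.2636 Ns^2/m^8

0.2636 Ns^2/m^8


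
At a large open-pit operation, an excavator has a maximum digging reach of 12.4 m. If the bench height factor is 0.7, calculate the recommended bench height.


8.68 m

Bench height = reach * factor
= 12.4 * 0.7
= 8.68 m


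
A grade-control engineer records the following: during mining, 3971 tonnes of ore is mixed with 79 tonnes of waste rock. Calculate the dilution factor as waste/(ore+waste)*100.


Total material = ore + waste
= 3971 + 79 = 4050 tonnes
Dilution = waste / total * 100
= 79 / 4050 * 100
= 0.01950617284 * 100
= 1.9506%

1.9506%


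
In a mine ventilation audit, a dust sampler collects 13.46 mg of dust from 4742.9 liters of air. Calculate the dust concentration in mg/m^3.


2.8379 mg/m^3

Convert liters to m^3: 1 m^3 = 1000 L
Concentration = mass / volume * 1000
= 13.46 / 4742.9 * 1000
= 0.002837926163 * 1000
= 2.8379 mg/m^3


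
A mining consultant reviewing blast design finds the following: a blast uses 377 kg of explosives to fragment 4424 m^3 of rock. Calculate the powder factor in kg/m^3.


0.0852 kg/m^3

Powder factor = explosive mass / rock volume
= 377 / 4424
= 0.0852 kg/m^3


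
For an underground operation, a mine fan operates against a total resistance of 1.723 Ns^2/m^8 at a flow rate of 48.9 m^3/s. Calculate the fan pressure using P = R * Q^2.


4120.0548 Pa

Compute Q^2:
Q^2 = 48.9^2 = 2391.21
Compute pressure:
P = R * Q^2 = 1.723 * 2391.21
= 4120.0548 Pa


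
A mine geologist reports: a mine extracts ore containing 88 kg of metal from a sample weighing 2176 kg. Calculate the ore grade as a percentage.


4.0441%

Ore grade = (metal mass / ore mass) * 100
= (88 / 2176) * 100
= 0.04044117647 * 100
= 4.0441%


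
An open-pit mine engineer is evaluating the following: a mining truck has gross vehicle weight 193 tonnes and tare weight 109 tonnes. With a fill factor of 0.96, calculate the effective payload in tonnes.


80.64 tonnes

Maximum payload = gross - tare
= 193 - 109 = 84 tonnes
Effective payload = max payload * fill factor
= 84 * 0.96
= 80.64 tonnes


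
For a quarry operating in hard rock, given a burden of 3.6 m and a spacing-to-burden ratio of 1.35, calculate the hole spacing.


Spacing = burden * ratio
= 3.6 * 1.35
= 4.86 m

4.86 m


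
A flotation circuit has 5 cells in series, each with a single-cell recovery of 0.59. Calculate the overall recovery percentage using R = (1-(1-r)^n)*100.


Complement of single-cell recovery:
1 - r = 1 - 0.59 = 0.41
Raise to power n:
(1 - r)^5 = 0.41^5 = 0.0115856201
Overall recovery:
R = (1 - 0.0115856201) * 100
= 98.8414%

98.8414%


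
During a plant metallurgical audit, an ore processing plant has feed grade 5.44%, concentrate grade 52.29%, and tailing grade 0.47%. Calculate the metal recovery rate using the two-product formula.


92.1889%

Using the two-product formula:
R = 100 * c * (f - t) / (f * (c - t))
Numerator = 100 * 52.29 * (5.44 - 0.47)
= 100 * 52.29 * 4.97
= 25988.13
Denominator = 5.44 * (52.29 - 0.47)
= 5.44 * 51.82
= 281.9008
R = 25988.13 / 281.9008
= 92.1889%


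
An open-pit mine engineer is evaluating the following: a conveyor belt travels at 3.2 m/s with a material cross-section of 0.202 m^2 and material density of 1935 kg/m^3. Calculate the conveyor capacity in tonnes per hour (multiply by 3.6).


4502.8224 t/h

Volumetric flow = speed * area
= 3.2 * 0.202 = 0.6464 m^3/s
Mass flow = volumetric * density
= 0.6464 * 1935 = 1250.784 kg/s
Convert to t/h: multiply by 3.6
Capacity = 1250.784 * 3.6
= 4502.8224 t/h


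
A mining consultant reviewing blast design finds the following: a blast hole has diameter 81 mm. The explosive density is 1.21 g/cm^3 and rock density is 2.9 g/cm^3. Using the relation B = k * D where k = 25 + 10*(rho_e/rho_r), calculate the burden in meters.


First, compute k:
rho_e / rho_r = 1.21 / 2.9 = 0.4172413793
k = 25 + 10 * 0.4172413793 = 29.17241379
Then, compute burden:
B = k * D / 1000 = 29.17241379 * 81 / 1000
= 2362.965517 / 1000
= 2.363 m

2.363 m


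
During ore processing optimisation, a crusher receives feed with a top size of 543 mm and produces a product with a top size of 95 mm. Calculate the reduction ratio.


Reduction ratio = feed size / product size
= 543 / 95
= 5.7158

5.7158


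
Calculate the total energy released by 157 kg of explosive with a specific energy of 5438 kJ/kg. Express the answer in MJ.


Energy = mass * specific_energy / 1000
= 157 * 5438 / 1000
= 853766 / 1000
= 853.766 MJ

853.766 MJ


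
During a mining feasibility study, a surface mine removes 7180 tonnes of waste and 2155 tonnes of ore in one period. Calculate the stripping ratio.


Stripping ratio = waste tonnage / ore tonnage
= 7180 / 2155
= 3.3318

3.3318


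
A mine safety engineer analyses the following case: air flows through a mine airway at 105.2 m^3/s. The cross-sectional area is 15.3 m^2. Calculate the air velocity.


6.8758 m/s

Velocity = flow rate / cross-sectional area
= 105.2 / 15.3
= 6.8758 m/s


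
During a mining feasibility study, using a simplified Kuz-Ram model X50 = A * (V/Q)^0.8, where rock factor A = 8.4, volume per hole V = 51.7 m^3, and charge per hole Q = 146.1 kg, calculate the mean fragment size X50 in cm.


Compute V/Q:
V/Q = 51.7 / 146.1 = 0.3538672142
Raise to the power 0.8:
(V/Q)^0.8 = 0.3538672142^0.8 = 0.435584344
Multiply by A:
X50 = 8.4 * 0.435584344
= 3.6589 cm

3.6589 cm


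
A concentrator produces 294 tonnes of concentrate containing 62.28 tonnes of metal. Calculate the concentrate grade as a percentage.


21.1837%

Grade = (metal in concentrate / concentrate mass) * 100
= (62.28 / 294) * 100
= 0.2118367347 * 100
= 21.1837%


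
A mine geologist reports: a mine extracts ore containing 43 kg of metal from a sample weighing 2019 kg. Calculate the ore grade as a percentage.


2.1298%

Ore grade = (metal mass / ore mass) * 100
= (43 / 2019) * 100
= 0.02129767211 * 100
= 2.1298%


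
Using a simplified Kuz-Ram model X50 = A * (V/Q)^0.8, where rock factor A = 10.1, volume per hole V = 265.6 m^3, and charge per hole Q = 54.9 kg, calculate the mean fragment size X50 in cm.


35.6489 cm

Compute V/Q:
V/Q = 265.6 / 54.9 = 4.837887067
Raise to the power 0.8:
(V/Q)^0.8 = 4.837887067^0.8 = 3.529592606
Multiply by A:
X50 = 10.1 * 3.529592606
= 35.6489 cm


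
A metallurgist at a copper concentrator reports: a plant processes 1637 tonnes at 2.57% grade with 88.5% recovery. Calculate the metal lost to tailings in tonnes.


4.8382 tonnes

Total metal in feed:
= 1637 * 2.57 / 100 = 42.0709 tonnes
Metal recovered:
= 42.0709 * 88.5 / 100 = 37.2327465 tonnes
Metal lost to tailings:
= 42.0709 - 37.2327465
= 4.8382 tonnes


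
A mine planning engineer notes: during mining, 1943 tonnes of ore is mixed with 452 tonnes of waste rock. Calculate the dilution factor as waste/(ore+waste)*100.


Total material = ore + waste
= 1943 + 452 = 2395 tonnes
Dilution = waste / total * 100
= 452 / 2395 * 100
= 0.1887265136 * 100
= 18.8727%

18.8727%


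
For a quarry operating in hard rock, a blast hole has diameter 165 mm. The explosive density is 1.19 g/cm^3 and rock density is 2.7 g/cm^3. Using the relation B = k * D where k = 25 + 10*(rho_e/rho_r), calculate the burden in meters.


First, compute k:
rho_e / rho_r = 1.19 / 2.7 = 0.4407407407
k = 25 + 10 * 0.4407407407 = 29.40740741
Then, compute burden:
B = k * D / 1000 = 29.40740741 * 165 / 1000
= 4852.222222 / 1000
= 4.8522 m

4.8522 m


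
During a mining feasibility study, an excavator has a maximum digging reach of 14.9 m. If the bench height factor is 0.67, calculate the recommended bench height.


Bench height = reach * factor
= 14.9 * 0.67
= 9.983 m

9.983 m


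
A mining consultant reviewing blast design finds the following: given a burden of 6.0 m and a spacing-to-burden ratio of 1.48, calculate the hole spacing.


Spacing = burden * ratio
= 6.0 * 1.48
= 8.88 m

8.88 m


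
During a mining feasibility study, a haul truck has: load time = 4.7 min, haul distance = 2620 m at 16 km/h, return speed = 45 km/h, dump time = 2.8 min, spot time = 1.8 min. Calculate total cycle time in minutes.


22.6183 min

Convert haul speed to m/min: 16 * 1000/60 = 266.6666667 m/min
Haul time = 2620 / 266.6666667 = 9.825 min
Convert return speed to m/min: 45 * 1000/60 = 750 m/min
Return time = 2620 / 750 = 3.493333333 min
Total cycle time:
= 4.7 + 9.825 + 2.8 + 3.493333333 + 1.8
= 22.6183 min


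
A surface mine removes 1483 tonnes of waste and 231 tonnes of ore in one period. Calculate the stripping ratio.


Stripping ratio = waste tonnage / ore tonnage
= 1483 / 231
= 6.4199

6.4199


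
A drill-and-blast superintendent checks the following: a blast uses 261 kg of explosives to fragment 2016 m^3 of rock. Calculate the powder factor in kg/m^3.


Powder factor = explosive mass / rock volume
= 261 / 2016
= 0.1295 kg/m^3

0.1295 kg/m^3


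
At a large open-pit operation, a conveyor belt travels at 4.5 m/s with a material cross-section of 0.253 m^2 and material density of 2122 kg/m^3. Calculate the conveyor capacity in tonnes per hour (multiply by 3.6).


Volumetric flow = speed * area
= 4.5 * 0.253 = 1.1385 m^3/s
Mass flow = volumetric * density
= 1.1385 * 2122 = 2415.897 kg/s
Convert to t/h: multiply by 3.6
Capacity = 2415.897 * 3.6
= 8697.2292 t/h

8697.2292 t/h


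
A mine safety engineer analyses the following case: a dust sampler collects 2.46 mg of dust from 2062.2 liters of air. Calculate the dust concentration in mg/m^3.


1.1929 mg/m^3

Convert liters to m^3: 1 m^3 = 1000 L
Concentration = mass / volume * 1000
= 2.46 / 2062.2 * 1000
= 0.001192900786 * 1000
= 1.1929 mg/m^3


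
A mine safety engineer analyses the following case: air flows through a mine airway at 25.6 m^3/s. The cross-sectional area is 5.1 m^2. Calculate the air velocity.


5.0196 m/s

Velocity = flow rate / cross-sectional area
= 25.6 / 5.1
= 5.0196 m/s


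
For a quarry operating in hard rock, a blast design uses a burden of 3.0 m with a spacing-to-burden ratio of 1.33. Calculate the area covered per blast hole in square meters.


First, find the spacing:
Spacing = burden * ratio = 3.0 * 1.33
= 3.99 m
Then, calculate the area:
Area = burden * spacing = 3.0 * 3.99
= 11.97 m^2

11.97 m^2


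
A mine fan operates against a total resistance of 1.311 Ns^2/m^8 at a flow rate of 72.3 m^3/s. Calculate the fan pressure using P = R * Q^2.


Compute Q^2:
Q^2 = 72.3^2 = 5227.29
Compute pressure:
P = R * Q^2 = 1.311 * 5227.29
= 6852.9772 Pa

6852.9772 Pa


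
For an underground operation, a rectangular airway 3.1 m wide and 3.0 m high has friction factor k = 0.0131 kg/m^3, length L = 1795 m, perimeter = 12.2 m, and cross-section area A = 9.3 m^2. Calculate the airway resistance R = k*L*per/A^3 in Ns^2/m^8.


Compute the numerator:
k * L * per = 0.0131 * 1795 * 12.2
= 286.8769
Compute the denominator:
A^3 = 9.3^3 = 804.357
Resistance:
R = 286.8769 / 804.357
= 0.3567 Ns^2/m^8

0.3567 Ns^2/m^8


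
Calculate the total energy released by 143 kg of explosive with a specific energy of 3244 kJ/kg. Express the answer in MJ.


463.892 MJ

Energy = mass * specific_energy / 1000
= 143 * 3244 / 1000
= 463892 / 1000
= 463.892 MJ


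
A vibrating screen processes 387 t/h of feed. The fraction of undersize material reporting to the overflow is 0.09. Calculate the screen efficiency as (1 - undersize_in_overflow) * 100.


91.0%

Screen efficiency = (1 - fraction of undersize in overflow) * 100
= (1 - 0.09) * 100
= 0.91 * 100
= 91.0%


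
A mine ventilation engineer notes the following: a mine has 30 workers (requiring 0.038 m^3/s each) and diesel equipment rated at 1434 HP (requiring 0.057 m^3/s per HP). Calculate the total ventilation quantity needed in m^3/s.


Airflow for workers:
Q_people = 30 * 0.038 = 1.14 m^3/s
Airflow for diesel equipment:
Q_diesel = 1434 * 0.057 = 81.738 m^3/s
Total ventilation:
Q_total = 1.14 + 81.738
= 82.878 m^3/s

82.878 m^3/s


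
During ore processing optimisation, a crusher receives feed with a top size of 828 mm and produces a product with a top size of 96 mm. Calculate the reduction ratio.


Reduction ratio = feed size / product size
= 828 / 96
= 8.625

8.625


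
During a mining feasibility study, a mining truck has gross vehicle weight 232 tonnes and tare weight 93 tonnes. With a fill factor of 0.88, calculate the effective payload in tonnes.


122.32 tonnes

Maximum payload = gross - tare
= 232 - 93 = 139 tonnes
Effective payload = max payload * fill factor
= 139 * 0.88
= 122.32 tonnes


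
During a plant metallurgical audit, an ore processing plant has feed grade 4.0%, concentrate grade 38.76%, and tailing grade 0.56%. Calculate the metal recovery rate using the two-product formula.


87.2607%

Using the two-product formula:
R = 100 * c * (f - t) / (f * (c - t))
Numerator = 100 * 38.76 * (4.0 - 0.56)
= 100 * 38.76 * 3.44
= 13333.44
Denominator = 4.0 * (38.76 - 0.56)
= 4.0 * 38.2
= 152.8
R = 13333.44 / 152.8
= 87.2607%


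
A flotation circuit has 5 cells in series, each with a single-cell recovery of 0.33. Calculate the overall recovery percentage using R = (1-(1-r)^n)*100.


Complement of single-cell recovery:
1 - r = 1 - 0.33 = 0.67
Raise to power n:
(1 - r)^5 = 0.67^5 = 0.1350125107
Overall recovery:
R = (1 - 0.1350125107) * 100
= 86.4987%

86.4987%


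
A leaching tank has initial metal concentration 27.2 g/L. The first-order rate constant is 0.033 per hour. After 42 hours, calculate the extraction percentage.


74.9926%

Compute the exponent:
-k * t = -0.033 * 42 = -1.386
Remaining concentration:
C = 27.2 * exp(-1.386)
= 27.2 * 0.2500736011
= 6.80200195 g/L
Extracted = 27.2 - 6.80200195 = 20.39799805 g/L
Extraction % = 20.39799805 / 27.2 * 100
= 74.9926%


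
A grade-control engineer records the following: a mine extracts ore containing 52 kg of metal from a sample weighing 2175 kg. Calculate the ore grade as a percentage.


2.3908%

Ore grade = (metal mass / ore mass) * 100
= (52 / 2175) * 100
= 0.02390804598 * 100
= 2.3908%


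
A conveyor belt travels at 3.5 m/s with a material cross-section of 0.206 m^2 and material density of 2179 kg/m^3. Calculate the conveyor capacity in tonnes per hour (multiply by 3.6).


Volumetric flow = speed * area
= 3.5 * 0.206 = 0.721 m^3/s
Mass flow = volumetric * density
= 0.721 * 2179 = 1571.059 kg/s
Convert to t/h: multiply by 3.6
Capacity = 1571.059 * 3.6
= 5655.8124 t/h

5655.8124 t/h


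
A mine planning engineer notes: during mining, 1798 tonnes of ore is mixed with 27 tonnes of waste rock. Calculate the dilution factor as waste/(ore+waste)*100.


1.4795%

Total material = ore + waste
= 1798 + 27 = 1825 tonnes
Dilution = waste / total * 100
= 27 / 1825 * 100
= 0.01479452055 * 100
= 1.4795%


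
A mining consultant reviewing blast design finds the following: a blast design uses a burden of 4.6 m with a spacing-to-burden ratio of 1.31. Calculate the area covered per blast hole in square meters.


First, find the spacing:
Spacing = burden * ratio = 4.6 * 1.31
= 6.026 m
Then, calculate the area:
Area = burden * spacing = 4.6 * 6.026
= 27.7196 m^2

27.7196 m^2


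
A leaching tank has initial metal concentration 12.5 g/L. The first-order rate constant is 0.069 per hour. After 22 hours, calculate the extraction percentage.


Compute the exponent:
-k * t = -0.069 * 22 = -1.518
Remaining concentration:
C = 12.5 * exp(-1.518)
= 12.5 * 0.2191497484
= 2.739371856 g/L
Extracted = 12.5 - 2.739371856 = 9.760628144 g/L
Extraction % = 9.760628144 / 12.5 * 100
= 78.085%

78.085%


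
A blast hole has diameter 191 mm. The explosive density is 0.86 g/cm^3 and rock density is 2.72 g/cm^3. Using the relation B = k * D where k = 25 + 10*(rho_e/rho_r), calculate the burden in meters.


5.3789 m

First, compute k:
rho_e / rho_r = 0.86 / 2.72 = 0.3161764706
k = 25 + 10 * 0.3161764706 = 28.16176471
Then, compute burden:
B = k * D / 1000 = 28.16176471 * 191 / 1000
= 5378.897059 / 1000
= 5.3789 m


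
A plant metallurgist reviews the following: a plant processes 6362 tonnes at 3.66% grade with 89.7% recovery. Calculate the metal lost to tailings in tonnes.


23.9835 tonnes

Total metal in feed:
= 6362 * 3.66 / 100 = 232.8492 tonnes
Metal recovered:
= 232.8492 * 89.7 / 100 = 208.8657324 tonnes
Metal lost to tailings:
= 232.8492 - 208.8657324
= 23.9835 tonnes
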